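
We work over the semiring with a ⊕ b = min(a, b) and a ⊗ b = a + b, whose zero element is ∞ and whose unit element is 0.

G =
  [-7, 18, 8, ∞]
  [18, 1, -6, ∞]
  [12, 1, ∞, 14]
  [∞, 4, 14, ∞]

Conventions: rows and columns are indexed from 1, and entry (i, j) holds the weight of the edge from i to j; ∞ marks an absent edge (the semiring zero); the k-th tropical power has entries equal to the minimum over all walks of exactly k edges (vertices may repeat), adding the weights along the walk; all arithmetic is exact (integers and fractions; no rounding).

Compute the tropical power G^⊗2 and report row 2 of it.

G^⊗2:
  [-14, 9, 1, 22]
  [6, -5, -5, 8]
  [5, 2, -5, ∞]
  [22, 5, -2, 28]
Answer: row 2 of G^⊗2 = [6, -5, -5, 8]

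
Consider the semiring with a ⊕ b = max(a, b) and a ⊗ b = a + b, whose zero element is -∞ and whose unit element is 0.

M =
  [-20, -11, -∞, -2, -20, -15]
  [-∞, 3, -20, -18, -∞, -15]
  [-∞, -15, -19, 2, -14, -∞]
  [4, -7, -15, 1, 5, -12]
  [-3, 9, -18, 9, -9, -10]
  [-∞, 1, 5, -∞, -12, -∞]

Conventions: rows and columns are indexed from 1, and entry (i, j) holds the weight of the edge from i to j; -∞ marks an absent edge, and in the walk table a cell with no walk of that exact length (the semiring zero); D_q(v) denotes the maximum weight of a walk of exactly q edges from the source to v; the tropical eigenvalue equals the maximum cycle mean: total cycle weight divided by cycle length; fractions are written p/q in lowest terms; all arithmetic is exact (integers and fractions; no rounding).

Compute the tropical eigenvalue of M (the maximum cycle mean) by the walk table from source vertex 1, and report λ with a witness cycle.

q=0: [0, -∞, -∞, -∞, -∞, -∞]
q=1: [-20, -11, -∞, -2, -20, -15]
q=2: [2, -8, -10, -1, 3, -14]
q=3: [3, 12, -9, 12, 4, -7]
q=4: [16, 15, -2, 13, 17, 0]
q=5: [17, 26, 5, 26, 18, 7]
q=6: [30, 29, 12, 27, 31, 14]
Optimal cycle mean attained by: cycle 4->5->4, total 5 + 9, length 2.
Answer: λ = 7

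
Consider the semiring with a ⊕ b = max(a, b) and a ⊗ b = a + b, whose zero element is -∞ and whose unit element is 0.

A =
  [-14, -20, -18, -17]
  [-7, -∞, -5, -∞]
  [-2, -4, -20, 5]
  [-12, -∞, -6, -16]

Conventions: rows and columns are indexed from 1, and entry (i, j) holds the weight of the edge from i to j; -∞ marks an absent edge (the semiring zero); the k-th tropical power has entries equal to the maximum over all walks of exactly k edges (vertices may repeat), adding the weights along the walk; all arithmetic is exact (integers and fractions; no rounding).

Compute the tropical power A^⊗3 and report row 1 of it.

A^⊗2:
  [-20, -22, -23, -13]
  [-7, -9, -25, 0]
  [-7, -22, -1, -11]
  [-8, -10, -22, -1]
A^⊗3:
  [-25, -27, -19, -18]
  [-12, -27, -6, -16]
  [-3, -5, -17, 4]
  [-13, -26, -7, -17]
Answer: row 1 of A^⊗3 = [-25, -27, -19, -18]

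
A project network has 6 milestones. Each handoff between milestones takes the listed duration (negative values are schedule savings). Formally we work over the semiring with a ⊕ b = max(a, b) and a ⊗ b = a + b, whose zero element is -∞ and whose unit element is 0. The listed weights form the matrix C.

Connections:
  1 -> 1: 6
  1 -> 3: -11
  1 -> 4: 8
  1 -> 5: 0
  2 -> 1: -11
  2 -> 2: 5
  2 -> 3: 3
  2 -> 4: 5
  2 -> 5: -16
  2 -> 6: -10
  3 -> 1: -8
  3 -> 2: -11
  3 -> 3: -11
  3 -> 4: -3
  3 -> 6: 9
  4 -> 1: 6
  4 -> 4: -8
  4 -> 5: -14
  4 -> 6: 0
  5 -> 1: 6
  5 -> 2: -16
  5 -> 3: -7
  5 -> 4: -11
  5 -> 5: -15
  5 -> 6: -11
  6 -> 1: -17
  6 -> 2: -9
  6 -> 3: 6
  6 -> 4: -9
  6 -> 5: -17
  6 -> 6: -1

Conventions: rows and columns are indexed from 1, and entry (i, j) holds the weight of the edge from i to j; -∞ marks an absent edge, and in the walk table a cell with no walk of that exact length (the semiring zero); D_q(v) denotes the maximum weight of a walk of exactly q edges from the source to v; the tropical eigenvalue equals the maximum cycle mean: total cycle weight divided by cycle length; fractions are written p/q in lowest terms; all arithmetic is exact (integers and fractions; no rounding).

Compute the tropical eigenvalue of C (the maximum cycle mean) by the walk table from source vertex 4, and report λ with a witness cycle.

q=0: [-∞, -∞, -∞, 0, -∞, -∞]
q=1: [6, -∞, -∞, -8, -14, 0]
q=2: [12, -9, 6, 14, 6, -1]
q=3: [20, -4, 5, 20, 12, 15]
q=4: [26, 6, 21, 28, 20, 20]
q=5: [34, 11, 26, 34, 26, 30]
q=6: [40, 21, 36, 42, 34, 35]
Optimal cycle mean attained by: cycle 3->6->3, total 9 + 6, length 2.
Answer: λ = 15/2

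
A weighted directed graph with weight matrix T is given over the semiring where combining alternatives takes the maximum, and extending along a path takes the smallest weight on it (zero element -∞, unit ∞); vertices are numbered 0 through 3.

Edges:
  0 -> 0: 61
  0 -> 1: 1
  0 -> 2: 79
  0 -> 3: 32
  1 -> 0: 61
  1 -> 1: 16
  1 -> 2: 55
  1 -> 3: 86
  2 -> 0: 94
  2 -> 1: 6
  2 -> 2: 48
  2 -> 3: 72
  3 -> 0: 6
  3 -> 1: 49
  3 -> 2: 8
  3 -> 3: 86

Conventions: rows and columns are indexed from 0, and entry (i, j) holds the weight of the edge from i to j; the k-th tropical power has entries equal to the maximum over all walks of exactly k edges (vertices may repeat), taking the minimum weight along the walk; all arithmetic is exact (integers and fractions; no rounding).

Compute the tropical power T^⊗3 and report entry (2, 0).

T^⊗2:
  [79, 32, 61, 72]
  [61, 49, 61, 86]
  [61, 49, 79, 72]
  [49, 49, 49, 86]
T^⊗3:
  [61, 49, 79, 72]
  [61, 49, 61, 86]
  [79, 49, 61, 72]
  [49, 49, 49, 86]
Key observation: the optimum is the walk 2->0->2->0, with weight 94 min 79 min 94 = 79.
Optimal value attained by: walk 2->0->2->0.
Answer: (T^⊗3)[2][0] = 79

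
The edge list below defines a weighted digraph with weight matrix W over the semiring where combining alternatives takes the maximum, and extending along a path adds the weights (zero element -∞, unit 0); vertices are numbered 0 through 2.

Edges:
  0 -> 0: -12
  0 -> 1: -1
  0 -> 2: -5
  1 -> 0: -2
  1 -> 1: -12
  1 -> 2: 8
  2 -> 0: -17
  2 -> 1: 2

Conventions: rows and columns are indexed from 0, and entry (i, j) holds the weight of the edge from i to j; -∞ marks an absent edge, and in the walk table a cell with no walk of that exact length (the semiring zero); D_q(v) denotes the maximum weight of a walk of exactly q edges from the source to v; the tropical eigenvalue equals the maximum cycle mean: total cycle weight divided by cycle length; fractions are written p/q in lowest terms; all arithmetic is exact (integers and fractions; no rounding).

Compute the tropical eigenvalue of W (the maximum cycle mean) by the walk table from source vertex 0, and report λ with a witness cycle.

q=0: [0, -∞, -∞]
q=1: [-12, -1, -5]
q=2: [-3, -3, 7]
q=3: [-5, 9, 5]
Optimal cycle mean attained by: cycle 1->2->1, total 8 + 2, length 2.
Answer: λ = 5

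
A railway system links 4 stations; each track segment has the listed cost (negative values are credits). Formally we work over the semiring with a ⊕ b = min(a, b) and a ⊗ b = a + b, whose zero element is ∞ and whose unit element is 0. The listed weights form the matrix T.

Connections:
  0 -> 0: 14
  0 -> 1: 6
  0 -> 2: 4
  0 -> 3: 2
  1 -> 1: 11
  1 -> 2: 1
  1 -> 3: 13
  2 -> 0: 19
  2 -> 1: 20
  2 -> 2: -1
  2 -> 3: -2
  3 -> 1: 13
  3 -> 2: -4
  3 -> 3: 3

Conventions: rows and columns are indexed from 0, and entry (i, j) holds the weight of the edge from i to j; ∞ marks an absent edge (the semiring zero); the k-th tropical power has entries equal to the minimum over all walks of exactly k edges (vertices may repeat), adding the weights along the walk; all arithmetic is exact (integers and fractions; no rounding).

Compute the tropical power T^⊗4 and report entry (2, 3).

T^⊗2:
  [23, 15, -2, 2]
  [20, 21, 0, -1]
  [18, 11, -6, -3]
  [15, 16, -5, -6]
T^⊗3:
  [17, 15, -3, -4]
  [19, 12, -5, -2]
  [13, 10, -7, -8]
  [14, 7, -10, -7]
T^⊗4:
  [16, 9, -8, -5]
  [14, 11, -6, -7]
  [12, 5, -12, -9]
  [9, 6, -11, -12]
Key observation: the optimum is the walk 2->2->3->2->3, with weight (-1) + (-2) + (-4) + (-2) = -9.
Optimal value attained by: walk 2->2->3->2->3.
Answer: (T^⊗4)[2][3] = -9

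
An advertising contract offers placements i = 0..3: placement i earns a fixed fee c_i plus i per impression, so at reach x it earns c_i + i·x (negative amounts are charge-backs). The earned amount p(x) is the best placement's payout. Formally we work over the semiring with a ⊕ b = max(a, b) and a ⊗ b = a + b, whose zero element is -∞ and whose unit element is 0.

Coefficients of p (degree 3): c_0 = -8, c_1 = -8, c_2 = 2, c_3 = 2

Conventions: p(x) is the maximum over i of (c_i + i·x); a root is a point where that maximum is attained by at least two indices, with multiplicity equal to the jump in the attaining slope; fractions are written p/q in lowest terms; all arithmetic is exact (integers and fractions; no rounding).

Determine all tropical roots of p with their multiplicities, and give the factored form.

hull edge (i=0, c=-8) to (i=2, c=2): slope 5, span 2
hull edge (i=2, c=2) to (i=3, c=2): slope 0, span 1
Factored form: p(x) = 2 ⊗ (x ⊕ (-5)) ⊗ (x ⊕ (-5)) ⊗ (x ⊕ 0)
Answer: roots = -5 (mult 2), 0 (mult 1)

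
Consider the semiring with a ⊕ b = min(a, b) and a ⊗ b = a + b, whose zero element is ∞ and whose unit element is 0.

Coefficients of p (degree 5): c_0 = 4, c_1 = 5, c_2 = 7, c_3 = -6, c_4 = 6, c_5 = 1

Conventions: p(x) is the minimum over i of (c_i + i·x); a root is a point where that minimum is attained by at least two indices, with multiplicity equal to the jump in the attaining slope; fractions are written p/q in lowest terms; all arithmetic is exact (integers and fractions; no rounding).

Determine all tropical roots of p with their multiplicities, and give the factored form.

hull edge (i=0, c=4) to (i=3, c=-6): slope -10/3, span 3
hull edge (i=3, c=-6) to (i=5, c=1): slope 7/2, span 2
Factored form: p(x) = 1 ⊗ (x ⊕ (-7/2)) ⊗ (x ⊕ (-7/2)) ⊗ (x ⊕ 10/3) ⊗ (x ⊕ 10/3) ⊗ (x ⊕ 10/3)
Answer: roots = -7/2 (mult 2), 10/3 (mult 3)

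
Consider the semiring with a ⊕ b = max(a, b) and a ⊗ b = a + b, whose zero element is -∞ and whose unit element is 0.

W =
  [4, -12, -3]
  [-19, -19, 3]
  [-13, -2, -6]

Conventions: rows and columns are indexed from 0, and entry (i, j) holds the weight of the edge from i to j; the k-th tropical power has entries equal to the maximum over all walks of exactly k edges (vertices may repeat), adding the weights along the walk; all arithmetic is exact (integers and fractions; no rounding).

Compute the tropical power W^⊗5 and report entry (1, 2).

W^⊗2:
  [8, -5, 1]
  [-10, 1, -3]
  [-9, -8, 1]
W^⊗3:
  [12, -1, 5]
  [-6, -5, 4]
  [-5, -1, -5]
W^⊗4:
  [16, 3, 9]
  [-2, 2, -2]
  [-1, -7, 2]
W^⊗5:
  [20, 7, 13]
  [2, -4, 5]
  [3, 0, -4]
Key observation: the optimum is the walk 1->2->1->2->1->2, with weight 3 + (-2) + 3 + (-2) + 3 = 5.
Optimal value attained by: walk 1->2->1->2->1->2.
Answer: (W^⊗5)[1][2] = 5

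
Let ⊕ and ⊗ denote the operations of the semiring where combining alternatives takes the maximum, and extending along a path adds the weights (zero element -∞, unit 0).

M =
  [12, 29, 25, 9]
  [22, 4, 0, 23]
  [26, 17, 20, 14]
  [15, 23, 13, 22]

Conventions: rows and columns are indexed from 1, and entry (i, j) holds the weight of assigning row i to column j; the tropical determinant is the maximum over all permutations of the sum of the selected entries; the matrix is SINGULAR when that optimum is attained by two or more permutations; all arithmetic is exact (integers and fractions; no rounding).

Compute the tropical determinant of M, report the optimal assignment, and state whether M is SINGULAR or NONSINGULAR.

σ = (1, 2, 3, 4): 12 + 4 + 20 + 22 = 58
σ = (1, 2, 4, 3): 12 + 4 + 14 + 13 = 43
σ = (1, 3, 2, 4): 12 + 0 + 17 + 22 = 51
σ = (1, 3, 4, 2): 12 + 0 + 14 + 23 = 49
σ = (1, 4, 2, 3): 12 + 23 + 17 + 13 = 65
σ = (1, 4, 3, 2): 12 + 23 + 20 + 23 = 78
σ = (2, 1, 3, 4): 29 + 22 + 20 + 22 = 93
σ = (2, 1, 4, 3): 29 + 22 + 14 + 13 = 78
σ = (2, 3, 1, 4): 29 + 0 + 26 + 22 = 77
σ = (2, 3, 4, 1): 29 + 0 + 14 + 15 = 58
σ = (2, 4, 1, 3): 29 + 23 + 26 + 13 = 91
σ = (2, 4, 3, 1): 29 + 23 + 20 + 15 = 87
σ = (3, 1, 2, 4): 25 + 22 + 17 + 22 = 86
σ = (3, 1, 4, 2): 25 + 22 + 14 + 23 = 84
σ = (3, 2, 1, 4): 25 + 4 + 26 + 22 = 77
σ = (3, 2, 4, 1): 25 + 4 + 14 + 15 = 58
σ = (3, 4, 1, 2): 25 + 23 + 26 + 23 = 97
σ = (3, 4, 2, 1): 25 + 23 + 17 + 15 = 80
σ = (4, 1, 2, 3): 9 + 22 + 17 + 13 = 61
σ = (4, 1, 3, 2): 9 + 22 + 20 + 23 = 74
σ = (4, 2, 1, 3): 9 + 4 + 26 + 13 = 52
σ = (4, 2, 3, 1): 9 + 4 + 20 + 15 = 48
σ = (4, 3, 1, 2): 9 + 0 + 26 + 23 = 58
σ = (4, 3, 2, 1): 9 + 0 + 17 + 15 = 41
Optimal value attained by: σ = (3, 4, 1, 2).
Answer: det⊕(M) = 97; verdict: NONSINGULAR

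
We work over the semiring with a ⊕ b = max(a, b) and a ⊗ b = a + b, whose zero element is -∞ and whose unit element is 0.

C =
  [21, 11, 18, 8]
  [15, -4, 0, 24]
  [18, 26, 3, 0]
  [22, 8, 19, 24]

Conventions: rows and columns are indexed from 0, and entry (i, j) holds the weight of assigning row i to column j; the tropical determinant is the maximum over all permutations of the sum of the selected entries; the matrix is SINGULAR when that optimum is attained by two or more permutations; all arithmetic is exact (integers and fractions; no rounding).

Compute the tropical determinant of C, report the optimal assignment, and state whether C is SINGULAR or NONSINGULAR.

σ = (0, 1, 2, 3): 21 + (-4) + 3 + 24 = 44
σ = (0, 1, 3, 2): 21 + (-4) + 0 + 19 = 36
σ = (0, 2, 1, 3): 21 + 0 + 26 + 24 = 71
σ = (0, 2, 3, 1): 21 + 0 + 0 + 8 = 29
σ = (0, 3, 1, 2): 21 + 24 + 26 + 19 = 90
σ = (0, 3, 2, 1): 21 + 24 + 3 + 8 = 56
σ = (1, 0, 2, 3): 11 + 15 + 3 + 24 = 53
σ = (1, 0, 3, 2): 11 + 15 + 0 + 19 = 45
σ = (1, 2, 0, 3): 11 + 0 + 18 + 24 = 53
σ = (1, 2, 3, 0): 11 + 0 + 0 + 22 = 33
σ = (1, 3, 0, 2): 11 + 24 + 18 + 19 = 72
σ = (1, 3, 2, 0): 11 + 24 + 3 + 22 = 60
σ = (2, 0, 1, 3): 18 + 15 + 26 + 24 = 83
σ = (2, 0, 3, 1): 18 + 15 + 0 + 8 = 41
σ = (2, 1, 0, 3): 18 + (-4) + 18 + 24 = 56
σ = (2, 1, 3, 0): 18 + (-4) + 0 + 22 = 36
σ = (2, 3, 0, 1): 18 + 24 + 18 + 8 = 68
σ = (2, 3, 1, 0): 18 + 24 + 26 + 22 = 90
σ = (3, 0, 1, 2): 8 + 15 + 26 + 19 = 68
σ = (3, 0, 2, 1): 8 + 15 + 3 + 8 = 34
σ = (3, 1, 0, 2): 8 + (-4) + 18 + 19 = 41
σ = (3, 1, 2, 0): 8 + (-4) + 3 + 22 = 29
σ = (3, 2, 0, 1): 8 + 0 + 18 + 8 = 34
σ = (3, 2, 1, 0): 8 + 0 + 26 + 22 = 56
Optimal value attained by: σ = (0, 3, 1, 2).
Answer: det⊕(C) = 90; verdict: SINGULAR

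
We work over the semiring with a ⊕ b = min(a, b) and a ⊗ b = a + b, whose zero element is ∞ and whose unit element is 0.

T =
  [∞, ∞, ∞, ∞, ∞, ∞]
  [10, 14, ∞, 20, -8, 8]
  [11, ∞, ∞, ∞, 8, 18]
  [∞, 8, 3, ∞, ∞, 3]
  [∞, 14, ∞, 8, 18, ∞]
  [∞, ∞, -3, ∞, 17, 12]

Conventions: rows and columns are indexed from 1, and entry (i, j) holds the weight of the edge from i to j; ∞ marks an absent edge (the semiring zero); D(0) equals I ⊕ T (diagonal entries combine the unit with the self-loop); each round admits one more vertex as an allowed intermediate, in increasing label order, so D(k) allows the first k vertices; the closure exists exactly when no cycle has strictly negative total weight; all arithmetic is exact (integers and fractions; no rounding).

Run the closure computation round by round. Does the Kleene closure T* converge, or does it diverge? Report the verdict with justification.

D(0):
  [0, ∞, ∞, ∞, ∞, ∞]
  [10, 0, ∞, 20, -8, 8]
  [11, ∞, 0, ∞, 8, 18]
  [∞, 8, 3, 0, ∞, 3]
  [∞, 14, ∞, 8, 0, ∞]
  [∞, ∞, -3, ∞, 17, 0]
D(1):
  [0, ∞, ∞, ∞, ∞, ∞]
  [10, 0, ∞, 20, -8, 8]
  [11, ∞, 0, ∞, 8, 18]
  [∞, 8, 3, 0, ∞, 3]
  [∞, 14, ∞, 8, 0, ∞]
  [∞, ∞, -3, ∞, 17, 0]
D(2):
  [0, ∞, ∞, ∞, ∞, ∞]
  [10, 0, ∞, 20, -8, 8]
  [11, ∞, 0, ∞, 8, 18]
  [18, 8, 3, 0, 0, 3]
  [24, 14, ∞, 8, 0, 22]
  [∞, ∞, -3, ∞, 17, 0]
D(3):
  [0, ∞, ∞, ∞, ∞, ∞]
  [10, 0, ∞, 20, -8, 8]
  [11, ∞, 0, ∞, 8, 18]
  [14, 8, 3, 0, 0, 3]
  [24, 14, ∞, 8, 0, 22]
  [8, ∞, -3, ∞, 5, 0]
D(4):
  [0, ∞, ∞, ∞, ∞, ∞]
  [10, 0, 23, 20, -8, 8]
  [11, ∞, 0, ∞, 8, 18]
  [14, 8, 3, 0, 0, 3]
  [22, 14, 11, 8, 0, 11]
  [8, ∞, -3, ∞, 5, 0]
D(5):
  [0, ∞, ∞, ∞, ∞, ∞]
  [10, 0, 3, 0, -8, 3]
  [11, 22, 0, 16, 8, 18]
  [14, 8, 3, 0, 0, 3]
  [22, 14, 11, 8, 0, 11]
  [8, 19, -3, 13, 5, 0]
D(6):
  [0, ∞, ∞, ∞, ∞, ∞]
  [10, 0, 0, 0, -8, 3]
  [11, 22, 0, 16, 8, 18]
  [11, 8, 0, 0, 0, 3]
  [19, 14, 8, 8, 0, 11]
  [8, 19, -3, 13, 5, 0]
Key observation: every diagonal entry stays at the unit through all rounds, so no improving cycle exists.
Answer: CONVERGES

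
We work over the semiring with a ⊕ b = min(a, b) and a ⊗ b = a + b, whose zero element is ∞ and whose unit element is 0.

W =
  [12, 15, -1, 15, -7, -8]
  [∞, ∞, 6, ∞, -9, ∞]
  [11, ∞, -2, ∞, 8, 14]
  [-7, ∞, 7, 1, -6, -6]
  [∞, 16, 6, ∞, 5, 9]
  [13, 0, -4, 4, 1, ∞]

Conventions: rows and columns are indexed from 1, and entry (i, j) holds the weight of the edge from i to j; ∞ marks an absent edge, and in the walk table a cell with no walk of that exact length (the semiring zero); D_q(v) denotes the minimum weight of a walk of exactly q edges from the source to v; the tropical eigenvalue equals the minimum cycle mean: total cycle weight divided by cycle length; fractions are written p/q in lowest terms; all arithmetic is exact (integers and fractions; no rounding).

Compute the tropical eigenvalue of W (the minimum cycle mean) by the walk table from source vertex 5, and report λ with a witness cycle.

q=0: [∞, ∞, ∞, ∞, 0, ∞]
q=1: [∞, 16, 6, ∞, 5, 9]
q=2: [17, 9, 4, 13, 7, 14]
q=3: [6, 14, 2, 14, 0, 7]
q=4: [7, 7, 0, 11, -1, -2]
q=5: [4, -2, -6, 2, -2, -1]
q=6: [-5, -1, -8, 3, -11, -4]
Optimal cycle mean attained by: cycle 1->6->4->1, total (-8) + 4 + (-7), length 3.
Answer: λ = -11/3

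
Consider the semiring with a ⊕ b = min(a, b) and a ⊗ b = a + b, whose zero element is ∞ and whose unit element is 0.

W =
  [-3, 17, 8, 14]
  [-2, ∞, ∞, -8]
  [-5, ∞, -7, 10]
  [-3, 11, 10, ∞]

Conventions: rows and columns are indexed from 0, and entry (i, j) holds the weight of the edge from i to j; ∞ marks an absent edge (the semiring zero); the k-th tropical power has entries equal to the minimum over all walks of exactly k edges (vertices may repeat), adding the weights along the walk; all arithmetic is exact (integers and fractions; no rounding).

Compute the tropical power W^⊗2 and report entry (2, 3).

W^⊗2:
  [-6, 14, 1, 9]
  [-11, 3, 2, 12]
  [-12, 12, -14, 3]
  [-6, 14, 3, 3]
Key observation: the optimum is the walk 2->2->3, with weight (-7) + 10 = 3.
Optimal value attained by: walk 2->2->3.
Answer: (W^⊗2)[2][3] = 3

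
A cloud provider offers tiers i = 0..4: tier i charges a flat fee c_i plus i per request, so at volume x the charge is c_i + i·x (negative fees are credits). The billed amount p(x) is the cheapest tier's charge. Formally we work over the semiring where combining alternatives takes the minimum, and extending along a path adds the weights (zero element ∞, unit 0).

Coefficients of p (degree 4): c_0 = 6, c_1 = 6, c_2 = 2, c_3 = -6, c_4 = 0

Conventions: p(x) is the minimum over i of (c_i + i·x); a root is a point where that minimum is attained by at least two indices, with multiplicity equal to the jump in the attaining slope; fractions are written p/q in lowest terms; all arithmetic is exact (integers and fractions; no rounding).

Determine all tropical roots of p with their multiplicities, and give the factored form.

hull edge (i=0, c=6) to (i=3, c=-6): slope -4, span 3
hull edge (i=3, c=-6) to (i=4, c=0): slope 6, span 1
Factored form: p(x) = 0 ⊗ (x ⊕ (-6)) ⊗ (x ⊕ 4) ⊗ (x ⊕ 4) ⊗ (x ⊕ 4)
Answer: roots = -6 (mult 1), 4 (mult 3)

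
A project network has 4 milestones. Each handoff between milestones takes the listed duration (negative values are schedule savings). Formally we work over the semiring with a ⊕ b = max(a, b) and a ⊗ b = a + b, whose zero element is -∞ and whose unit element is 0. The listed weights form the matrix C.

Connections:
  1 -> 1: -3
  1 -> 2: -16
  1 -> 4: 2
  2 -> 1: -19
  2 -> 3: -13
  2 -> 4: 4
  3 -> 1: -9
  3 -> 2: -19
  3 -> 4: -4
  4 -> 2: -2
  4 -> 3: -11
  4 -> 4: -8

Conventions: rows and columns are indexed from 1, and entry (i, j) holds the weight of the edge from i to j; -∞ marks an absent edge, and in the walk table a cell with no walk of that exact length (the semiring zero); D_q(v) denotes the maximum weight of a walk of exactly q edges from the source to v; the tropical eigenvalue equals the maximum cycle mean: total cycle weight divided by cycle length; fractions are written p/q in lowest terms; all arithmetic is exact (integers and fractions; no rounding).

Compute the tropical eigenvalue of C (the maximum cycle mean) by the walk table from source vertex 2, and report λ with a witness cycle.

q=0: [-∞, 0, -∞, -∞]
q=1: [-19, -∞, -13, 4]
q=2: [-22, 2, -7, -4]
q=3: [-16, -6, -11, 6]
q=4: [-19, 4, -5, -2]
Optimal cycle mean attained by: cycle 2->4->2, total 4 + (-2), length 2.
Answer: λ = 1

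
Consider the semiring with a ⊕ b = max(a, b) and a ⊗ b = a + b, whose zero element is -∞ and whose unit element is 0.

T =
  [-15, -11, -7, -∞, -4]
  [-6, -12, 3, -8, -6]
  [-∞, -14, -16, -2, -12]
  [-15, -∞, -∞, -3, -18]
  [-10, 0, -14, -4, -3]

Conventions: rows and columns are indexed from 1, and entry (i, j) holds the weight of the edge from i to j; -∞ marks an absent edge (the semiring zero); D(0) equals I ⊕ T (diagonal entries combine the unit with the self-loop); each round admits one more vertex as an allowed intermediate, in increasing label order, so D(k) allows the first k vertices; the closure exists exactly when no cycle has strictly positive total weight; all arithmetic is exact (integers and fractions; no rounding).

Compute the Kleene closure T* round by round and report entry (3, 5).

D(0):
  [0, -11, -7, -∞, -4]
  [-6, 0, 3, -8, -6]
  [-∞, -14, 0, -2, -12]
  [-15, -∞, -∞, 0, -18]
  [-10, 0, -14, -4, 0]
D(1):
  [0, -11, -7, -∞, -4]
  [-6, 0, 3, -8, -6]
  [-∞, -14, 0, -2, -12]
  [-15, -26, -22, 0, -18]
  [-10, 0, -14, -4, 0]
D(2):
  [0, -11, -7, -19, -4]
  [-6, 0, 3, -8, -6]
  [-20, -14, 0, -2, -12]
  [-15, -26, -22, 0, -18]
  [-6, 0, 3, -4, 0]
D(3):
  [0, -11, -7, -9, -4]
  [-6, 0, 3, 1, -6]
  [-20, -14, 0, -2, -12]
  [-15, -26, -22, 0, -18]
  [-6, 0, 3, 1, 0]
D(4):
  [0, -11, -7, -9, -4]
  [-6, 0, 3, 1, -6]
  [-17, -14, 0, -2, -12]
  [-15, -26, -22, 0, -18]
  [-6, 0, 3, 1, 0]
D(5):
  [0, -4, -1, -3, -4]
  [-6, 0, 3, 1, -6]
  [-17, -12, 0, -2, -12]
  [-15, -18, -15, 0, -18]
  [-6, 0, 3, 1, 0]
Answer: T*[3][5] = -12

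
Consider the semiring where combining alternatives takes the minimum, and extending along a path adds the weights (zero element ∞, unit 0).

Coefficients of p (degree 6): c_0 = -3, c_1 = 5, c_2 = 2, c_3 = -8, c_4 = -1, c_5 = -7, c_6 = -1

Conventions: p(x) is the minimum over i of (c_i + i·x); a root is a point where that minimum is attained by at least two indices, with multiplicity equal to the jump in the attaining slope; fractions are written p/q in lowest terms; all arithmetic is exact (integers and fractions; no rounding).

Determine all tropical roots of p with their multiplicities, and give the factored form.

hull edge (i=0, c=-3) to (i=3, c=-8): slope -5/3, span 3
hull edge (i=3, c=-8) to (i=5, c=-7): slope 1/2, span 2
hull edge (i=5, c=-7) to (i=6, c=-1): slope 6, span 1
Factored form: p(x) = -1 ⊗ (x ⊕ (-6)) ⊗ (x ⊕ (-1/2)) ⊗ (x ⊕ (-1/2)) ⊗ (x ⊕ 5/3) ⊗ (x ⊕ 5/3) ⊗ (x ⊕ 5/3)
Answer: roots = -6 (mult 1), -1/2 (mult 2), 5/3 (mult 3)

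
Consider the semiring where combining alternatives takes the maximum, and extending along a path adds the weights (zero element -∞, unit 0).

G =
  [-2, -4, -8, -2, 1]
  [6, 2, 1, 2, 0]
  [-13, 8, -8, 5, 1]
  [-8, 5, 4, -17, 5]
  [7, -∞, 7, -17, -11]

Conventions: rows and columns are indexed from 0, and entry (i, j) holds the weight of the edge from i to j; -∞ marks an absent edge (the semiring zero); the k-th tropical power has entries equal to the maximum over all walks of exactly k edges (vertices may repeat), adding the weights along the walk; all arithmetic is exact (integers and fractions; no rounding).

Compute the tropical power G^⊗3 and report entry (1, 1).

G^⊗2:
  [8, 3, 8, -2, 3]
  [8, 9, 7, 6, 7]
  [14, 10, 9, 10, 10]
  [12, 12, 12, 9, 5]
  [5, 15, -1, 12, 8]
G^⊗3:
  [10, 16, 10, 13, 9]
  [15, 15, 14, 12, 11]
  [17, 17, 17, 14, 15]
  [18, 20, 13, 17, 14]
  [21, 17, 16, 17, 17]
Key observation: the optimum is the walk 1->4->2->1, with weight 0 + 7 + 8 = 15.
Optimal value attained by: walk 1->4->2->1.
Answer: (G^⊗3)[1][1] = 15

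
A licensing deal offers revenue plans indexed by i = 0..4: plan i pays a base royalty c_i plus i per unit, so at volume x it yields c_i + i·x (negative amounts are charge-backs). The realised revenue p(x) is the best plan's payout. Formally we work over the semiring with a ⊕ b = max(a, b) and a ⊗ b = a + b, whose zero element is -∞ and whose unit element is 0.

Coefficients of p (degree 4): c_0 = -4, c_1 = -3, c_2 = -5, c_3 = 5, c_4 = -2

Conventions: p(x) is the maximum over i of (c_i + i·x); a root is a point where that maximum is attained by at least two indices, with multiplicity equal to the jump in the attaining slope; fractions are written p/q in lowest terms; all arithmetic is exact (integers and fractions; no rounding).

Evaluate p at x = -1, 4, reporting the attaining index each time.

p(-1) = max(-4+0·(-1)=-4, -3+1·(-1)=-4, -5+2·(-1)=-7, 5+3·(-1)=2, -2+4·(-1)=-6) = 2 (attained by i=3)
p(4) = max(-4+0·4=-4, -3+1·4=1, -5+2·4=3, 5+3·4=17, -2+4·4=14) = 17 (attained by i=3)
Answer: p(-1) = 2; p(4) = 17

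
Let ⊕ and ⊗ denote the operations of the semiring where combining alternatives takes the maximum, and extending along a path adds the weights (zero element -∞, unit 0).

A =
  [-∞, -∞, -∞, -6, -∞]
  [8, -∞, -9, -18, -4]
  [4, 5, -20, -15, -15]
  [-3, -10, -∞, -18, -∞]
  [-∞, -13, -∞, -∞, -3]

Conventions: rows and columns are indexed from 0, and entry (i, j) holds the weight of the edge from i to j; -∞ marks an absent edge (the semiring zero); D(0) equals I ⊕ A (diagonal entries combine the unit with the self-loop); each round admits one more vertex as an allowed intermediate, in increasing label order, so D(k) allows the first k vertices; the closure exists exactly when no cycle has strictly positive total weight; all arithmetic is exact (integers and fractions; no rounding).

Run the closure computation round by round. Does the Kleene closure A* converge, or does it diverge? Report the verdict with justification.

D(0):
  [0, -∞, -∞, -6, -∞]
  [8, 0, -9, -18, -4]
  [4, 5, 0, -15, -15]
  [-3, -10, -∞, 0, -∞]
  [-∞, -13, -∞, -∞, 0]
D(1):
  [0, -∞, -∞, -6, -∞]
  [8, 0, -9, 2, -4]
  [4, 5, 0, -2, -15]
  [-3, -10, -∞, 0, -∞]
  [-∞, -13, -∞, -∞, 0]
D(2):
  [0, -∞, -∞, -6, -∞]
  [8, 0, -9, 2, -4]
  [13, 5, 0, 7, 1]
  [-2, -10, -19, 0, -14]
  [-5, -13, -22, -11, 0]
D(3):
  [0, -∞, -∞, -6, -∞]
  [8, 0, -9, 2, -4]
  [13, 5, 0, 7, 1]
  [-2, -10, -19, 0, -14]
  [-5, -13, -22, -11, 0]
D(4):
  [0, -16, -25, -6, -20]
  [8, 0, -9, 2, -4]
  [13, 5, 0, 7, 1]
  [-2, -10, -19, 0, -14]
  [-5, -13, -22, -11, 0]
D(5):
  [0, -16, -25, -6, -20]
  [8, 0, -9, 2, -4]
  [13, 5, 0, 7, 1]
  [-2, -10, -19, 0, -14]
  [-5, -13, -22, -11, 0]
Key observation: every diagonal entry stays at the unit through all rounds, so no improving cycle exists.
Answer: CONVERGES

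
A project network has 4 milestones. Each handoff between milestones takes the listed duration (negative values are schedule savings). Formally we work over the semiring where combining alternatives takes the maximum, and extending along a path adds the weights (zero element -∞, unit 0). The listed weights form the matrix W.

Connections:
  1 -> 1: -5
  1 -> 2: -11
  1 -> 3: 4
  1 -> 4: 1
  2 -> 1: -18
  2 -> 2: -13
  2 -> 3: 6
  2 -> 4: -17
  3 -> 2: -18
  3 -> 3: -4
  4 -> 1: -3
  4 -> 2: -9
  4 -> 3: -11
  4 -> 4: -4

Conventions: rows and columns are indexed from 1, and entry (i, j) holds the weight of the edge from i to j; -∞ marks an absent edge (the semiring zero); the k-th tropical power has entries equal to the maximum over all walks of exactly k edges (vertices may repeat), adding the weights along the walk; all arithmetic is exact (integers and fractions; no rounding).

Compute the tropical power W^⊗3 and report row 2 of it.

W^⊗2:
  [-2, -8, 0, -3]
  [-20, -12, 2, -17]
  [-36, -22, -8, -35]
  [-7, -13, 1, -2]
W^⊗3:
  [-6, -12, 2, -1]
  [-20, -16, -2, -19]
  [-38, -26, -12, -35]
  [-5, -11, -3, -6]
Answer: row 2 of W^⊗3 = [-20, -16, -2, -19]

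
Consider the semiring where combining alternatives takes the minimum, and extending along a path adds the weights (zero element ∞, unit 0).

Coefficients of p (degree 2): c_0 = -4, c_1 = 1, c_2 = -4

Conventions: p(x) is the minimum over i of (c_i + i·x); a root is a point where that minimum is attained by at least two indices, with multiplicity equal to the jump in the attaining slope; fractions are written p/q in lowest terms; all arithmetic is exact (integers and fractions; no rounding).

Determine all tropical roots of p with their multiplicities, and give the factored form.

hull edge (i=0, c=-4) to (i=2, c=-4): slope 0, span 2
Factored form: p(x) = -4 ⊗ (x ⊕ 0) ⊗ (x ⊕ 0)
Answer: roots = 0 (mult 2)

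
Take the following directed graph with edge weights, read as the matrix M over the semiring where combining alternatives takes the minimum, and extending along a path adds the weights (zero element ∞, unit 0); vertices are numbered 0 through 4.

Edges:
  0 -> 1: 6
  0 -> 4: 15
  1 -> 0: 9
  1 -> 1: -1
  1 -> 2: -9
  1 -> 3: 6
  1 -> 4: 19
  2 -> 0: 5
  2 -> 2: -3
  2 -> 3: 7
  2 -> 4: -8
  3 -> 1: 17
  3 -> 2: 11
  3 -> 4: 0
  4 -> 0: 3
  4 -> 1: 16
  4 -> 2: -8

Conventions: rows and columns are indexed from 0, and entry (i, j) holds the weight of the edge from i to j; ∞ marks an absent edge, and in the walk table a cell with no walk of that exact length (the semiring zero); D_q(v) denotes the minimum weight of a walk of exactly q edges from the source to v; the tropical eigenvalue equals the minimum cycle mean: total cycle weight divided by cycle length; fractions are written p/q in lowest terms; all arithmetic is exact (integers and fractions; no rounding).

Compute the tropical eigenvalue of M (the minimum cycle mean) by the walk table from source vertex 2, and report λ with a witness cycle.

q=0: [∞, ∞, 0, ∞, ∞]
q=1: [5, ∞, -3, 7, -8]
q=2: [-5, 8, -16, 4, -11]
q=3: [-11, 1, -19, -9, -24]
q=4: [-21, -8, -32, -12, -27]
q=5: [-27, -15, -35, -25, -40]
Optimal cycle mean attained by: cycle 2->4->2, total (-8) + (-8), length 2.
Answer: λ = -8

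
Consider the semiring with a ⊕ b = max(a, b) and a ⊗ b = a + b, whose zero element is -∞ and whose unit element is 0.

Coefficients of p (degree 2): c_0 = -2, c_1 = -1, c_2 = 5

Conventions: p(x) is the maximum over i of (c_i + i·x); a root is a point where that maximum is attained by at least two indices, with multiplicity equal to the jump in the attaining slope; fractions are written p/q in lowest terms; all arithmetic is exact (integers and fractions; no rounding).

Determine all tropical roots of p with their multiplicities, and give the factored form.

hull edge (i=0, c=-2) to (i=2, c=5): slope 7/2, span 2
Factored form: p(x) = 5 ⊗ (x ⊕ (-7/2)) ⊗ (x ⊕ (-7/2))
Answer: roots = -7/2 (mult 2)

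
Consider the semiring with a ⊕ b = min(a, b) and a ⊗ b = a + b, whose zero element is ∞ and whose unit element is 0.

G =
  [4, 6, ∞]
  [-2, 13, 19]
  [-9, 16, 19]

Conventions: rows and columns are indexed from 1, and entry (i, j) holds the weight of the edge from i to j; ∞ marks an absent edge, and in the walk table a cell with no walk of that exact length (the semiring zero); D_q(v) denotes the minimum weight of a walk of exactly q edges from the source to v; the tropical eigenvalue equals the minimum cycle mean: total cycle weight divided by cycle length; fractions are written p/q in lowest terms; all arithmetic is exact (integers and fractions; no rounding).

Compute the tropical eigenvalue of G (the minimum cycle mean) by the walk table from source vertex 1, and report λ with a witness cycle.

q=0: [0, ∞, ∞]
q=1: [4, 6, ∞]
q=2: [4, 10, 25]
q=3: [8, 10, 29]
Optimal cycle mean attained by: cycle 1->2->1, total 6 + (-2), length 2.
Answer: λ = 2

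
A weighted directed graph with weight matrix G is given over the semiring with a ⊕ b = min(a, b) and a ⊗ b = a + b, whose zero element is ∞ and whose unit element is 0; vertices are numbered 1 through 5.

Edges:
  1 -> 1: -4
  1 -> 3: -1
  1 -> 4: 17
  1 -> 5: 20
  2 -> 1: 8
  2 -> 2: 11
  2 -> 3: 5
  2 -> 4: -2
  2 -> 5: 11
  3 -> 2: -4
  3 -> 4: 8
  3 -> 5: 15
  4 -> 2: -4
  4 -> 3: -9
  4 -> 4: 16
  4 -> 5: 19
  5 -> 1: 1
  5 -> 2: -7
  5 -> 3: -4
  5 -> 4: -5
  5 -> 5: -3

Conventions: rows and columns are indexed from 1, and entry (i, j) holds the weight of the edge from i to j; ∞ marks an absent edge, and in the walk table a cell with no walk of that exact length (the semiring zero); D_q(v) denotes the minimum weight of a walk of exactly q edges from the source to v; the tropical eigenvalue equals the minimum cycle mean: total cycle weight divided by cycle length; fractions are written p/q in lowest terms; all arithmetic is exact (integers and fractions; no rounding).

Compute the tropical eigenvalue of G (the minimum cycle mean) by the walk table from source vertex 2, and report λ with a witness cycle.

q=0: [∞, 0, ∞, ∞, ∞]
q=1: [8, 11, 5, -2, 11]
q=2: [4, -6, -11, 6, 8]
q=3: [0, -15, -3, -8, 4]
q=4: [-7, -12, -17, -17, -4]
q=5: [-11, -21, -26, -14, -7]
Optimal cycle mean attained by: cycle 2->4->3->2, total (-2) + (-9) + (-4), length 3.
Answer: λ = -5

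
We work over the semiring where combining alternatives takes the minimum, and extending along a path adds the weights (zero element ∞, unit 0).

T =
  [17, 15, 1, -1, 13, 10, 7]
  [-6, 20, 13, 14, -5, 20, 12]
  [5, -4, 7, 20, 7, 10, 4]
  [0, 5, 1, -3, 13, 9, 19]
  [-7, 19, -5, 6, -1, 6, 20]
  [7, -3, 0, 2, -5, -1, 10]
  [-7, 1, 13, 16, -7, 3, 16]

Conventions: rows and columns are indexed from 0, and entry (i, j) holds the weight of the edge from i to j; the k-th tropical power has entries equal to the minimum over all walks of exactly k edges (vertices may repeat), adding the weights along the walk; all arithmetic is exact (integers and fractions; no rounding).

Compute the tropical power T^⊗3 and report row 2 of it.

T^⊗2:
  [-1, -3, 0, -4, 0, 8, 5]
  [-12, 9, -10, -7, -6, 1, 1]
  [-10, 3, 2, 4, -9, 7, 8]
  [-3, -3, -2, -6, 0, 6, 5]
  [-8, -9, -6, -8, -2, 3, -1]
  [-12, -4, -10, -1, -8, -2, 4]
  [-14, 0, -12, -8, -8, -1, 0]
T^⊗3:
  [-9, -4, -5, -7, -8, 5, 4]
  [-13, -14, -11, -13, -7, -2, -6]
  [-16, -2, -14, -11, -10, -3, -3]
  [-9, -6, -5, -9, -8, 3, 2]
  [-15, -10, -7, -11, -14, 1, -2]
  [-15, -14, -13, -13, -9, -3, -6]
  [-15, -16, -13, -15, -9, -4, -8]
Answer: row 2 of T^⊗3 = [-16, -2, -14, -11, -10, -3, -3]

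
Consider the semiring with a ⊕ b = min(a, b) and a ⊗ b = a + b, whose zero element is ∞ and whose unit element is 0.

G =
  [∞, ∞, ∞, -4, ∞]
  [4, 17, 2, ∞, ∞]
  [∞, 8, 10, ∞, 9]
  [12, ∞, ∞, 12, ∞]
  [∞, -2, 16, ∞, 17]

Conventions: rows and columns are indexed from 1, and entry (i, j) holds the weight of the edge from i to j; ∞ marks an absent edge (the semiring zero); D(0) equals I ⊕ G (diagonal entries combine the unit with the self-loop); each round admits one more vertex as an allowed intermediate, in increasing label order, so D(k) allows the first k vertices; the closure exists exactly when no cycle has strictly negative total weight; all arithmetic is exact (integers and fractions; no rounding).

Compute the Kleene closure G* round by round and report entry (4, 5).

D(0):
  [0, ∞, ∞, -4, ∞]
  [4, 0, 2, ∞, ∞]
  [∞, 8, 0, ∞, 9]
  [12, ∞, ∞, 0, ∞]
  [∞, -2, 16, ∞, 0]
D(1):
  [0, ∞, ∞, -4, ∞]
  [4, 0, 2, 0, ∞]
  [∞, 8, 0, ∞, 9]
  [12, ∞, ∞, 0, ∞]
  [∞, -2, 16, ∞, 0]
D(2):
  [0, ∞, ∞, -4, ∞]
  [4, 0, 2, 0, ∞]
  [12, 8, 0, 8, 9]
  [12, ∞, ∞, 0, ∞]
  [2, -2, 0, -2, 0]
D(3):
  [0, ∞, ∞, -4, ∞]
  [4, 0, 2, 0, 11]
  [12, 8, 0, 8, 9]
  [12, ∞, ∞, 0, ∞]
  [2, -2, 0, -2, 0]
D(4):
  [0, ∞, ∞, -4, ∞]
  [4, 0, 2, 0, 11]
  [12, 8, 0, 8, 9]
  [12, ∞, ∞, 0, ∞]
  [2, -2, 0, -2, 0]
D(5):
  [0, ∞, ∞, -4, ∞]
  [4, 0, 2, 0, 11]
  [11, 7, 0, 7, 9]
  [12, ∞, ∞, 0, ∞]
  [2, -2, 0, -2, 0]
Answer: G*[4][5] = ∞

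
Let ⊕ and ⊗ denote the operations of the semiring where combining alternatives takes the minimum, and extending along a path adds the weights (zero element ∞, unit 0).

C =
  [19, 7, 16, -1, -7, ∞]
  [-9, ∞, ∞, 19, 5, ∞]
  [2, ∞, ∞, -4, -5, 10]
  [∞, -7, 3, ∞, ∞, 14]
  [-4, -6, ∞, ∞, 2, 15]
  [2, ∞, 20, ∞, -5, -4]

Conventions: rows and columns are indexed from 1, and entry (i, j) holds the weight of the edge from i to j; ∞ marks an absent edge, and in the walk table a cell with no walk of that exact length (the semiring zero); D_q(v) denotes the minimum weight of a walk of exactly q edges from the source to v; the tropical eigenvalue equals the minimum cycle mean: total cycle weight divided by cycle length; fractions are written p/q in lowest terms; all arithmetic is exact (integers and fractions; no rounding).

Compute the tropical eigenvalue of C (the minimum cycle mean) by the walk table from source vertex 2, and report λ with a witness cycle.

q=0: [∞, 0, ∞, ∞, ∞, ∞]
q=1: [-9, ∞, ∞, 19, 5, ∞]
q=2: [1, -2, 7, -10, -16, 20]
q=3: [-20, -22, -7, 0, -14, -1]
q=4: [-31, -20, -4, -21, -27, -5]
q=5: [-31, -33, -18, -32, -38, -12]
q=6: [-42, -44, -29, -32, -38, -23]
Optimal cycle mean attained by: cycle 1->5->2->1, total (-7) + (-6) + (-9), length 3.
Answer: λ = -22/3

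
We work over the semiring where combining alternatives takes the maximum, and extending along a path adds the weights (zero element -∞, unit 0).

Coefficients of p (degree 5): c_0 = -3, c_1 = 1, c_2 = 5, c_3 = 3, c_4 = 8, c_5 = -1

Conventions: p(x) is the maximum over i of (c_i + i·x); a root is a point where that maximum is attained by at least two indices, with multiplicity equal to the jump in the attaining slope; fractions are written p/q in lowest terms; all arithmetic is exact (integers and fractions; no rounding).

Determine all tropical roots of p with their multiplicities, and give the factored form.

hull edge (i=0, c=-3) to (i=2, c=5): slope 4, span 2
hull edge (i=2, c=5) to (i=4, c=8): slope 3/2, span 2
hull edge (i=4, c=8) to (i=5, c=-1): slope -9, span 1
Factored form: p(x) = -1 ⊗ (x ⊕ (-4)) ⊗ (x ⊕ (-4)) ⊗ (x ⊕ (-3/2)) ⊗ (x ⊕ (-3/2)) ⊗ (x ⊕ 9)
Answer: roots = -4 (mult 2), -3/2 (mult 2), 9 (mult 1)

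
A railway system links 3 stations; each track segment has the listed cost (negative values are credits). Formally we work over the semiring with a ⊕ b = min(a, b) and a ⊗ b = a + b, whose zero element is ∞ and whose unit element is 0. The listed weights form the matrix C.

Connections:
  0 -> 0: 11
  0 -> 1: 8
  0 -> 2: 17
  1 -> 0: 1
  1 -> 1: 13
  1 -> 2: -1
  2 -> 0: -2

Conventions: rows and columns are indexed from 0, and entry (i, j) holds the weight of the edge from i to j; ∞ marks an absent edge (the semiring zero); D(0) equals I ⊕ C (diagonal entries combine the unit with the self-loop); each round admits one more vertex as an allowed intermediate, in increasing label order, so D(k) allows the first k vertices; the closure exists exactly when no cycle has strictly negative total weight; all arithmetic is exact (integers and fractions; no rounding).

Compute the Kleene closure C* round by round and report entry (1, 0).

D(0):
  [0, 8, 17]
  [1, 0, -1]
  [-2, ∞, 0]
D(1):
  [0, 8, 17]
  [1, 0, -1]
  [-2, 6, 0]
D(2):
  [0, 8, 7]
  [1, 0, -1]
  [-2, 6, 0]
D(3):
  [0, 8, 7]
  [-3, 0, -1]
  [-2, 6, 0]
Answer: C*[1][0] = -3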